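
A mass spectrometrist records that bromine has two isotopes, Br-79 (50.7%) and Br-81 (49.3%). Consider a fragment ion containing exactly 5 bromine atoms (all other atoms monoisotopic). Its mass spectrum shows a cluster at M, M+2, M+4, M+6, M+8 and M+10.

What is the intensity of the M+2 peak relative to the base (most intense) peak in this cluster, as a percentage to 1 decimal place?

Term probabilities: M 0.0335, M+2 0.1629, M+4 0.3168, M+6 0.3080, M+8 0.1497, M+10 0.0291. Base peak = M+4.
P(M+4) = C(5,2) × 0.507^3 × 0.493^2 = 10 × 0.13032384 × 0.243049 = 0.316751 (base)
P(M+2) = C(5,1) × 0.507^4 × 0.493^1 = 5 × 0.06607419 × 0.4930 = 0.162873
Relative intensity = 0.162873 / 0.316751 × 100 = 51.4

51.4%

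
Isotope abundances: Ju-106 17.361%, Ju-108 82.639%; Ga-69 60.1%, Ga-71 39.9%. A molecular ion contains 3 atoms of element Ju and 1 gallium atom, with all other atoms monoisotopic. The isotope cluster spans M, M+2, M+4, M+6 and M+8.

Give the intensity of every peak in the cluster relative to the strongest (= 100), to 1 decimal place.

0.7 : 9.8 : 50.6 : 100.0 : 46.8

Element Ju pattern (n=3): 0.00523268 : 0.07472326 : 0.35568545 : 0.56435862
Gallium pattern (n=1): 0.6010 : 0.3990
Convolve the two distributions (both contribute in 2-u steps):
  M: 0.00523268×0.6010 = 0.003145
  M+2: 0.00523268×0.3990 + 0.07472326×0.6010 = 0.046997
  M+4: 0.07472326×0.3990 + 0.35568545×0.6010 = 0.243582
  M+6: 0.35568545×0.3990 + 0.56435862×0.6010 = 0.481098
  M+8: 0.56435862×0.3990 = 0.225179
Scale to base peak (0.481098) = 100: 0.7 : 9.8 : 50.6 : 100.0 : 46.8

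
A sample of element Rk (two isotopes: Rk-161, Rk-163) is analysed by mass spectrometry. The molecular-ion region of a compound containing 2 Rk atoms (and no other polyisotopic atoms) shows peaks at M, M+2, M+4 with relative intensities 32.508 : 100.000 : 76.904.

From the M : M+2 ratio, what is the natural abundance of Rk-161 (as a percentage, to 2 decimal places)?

39.40%

Write p for the Rk-161 fraction. I(M+2)/I(M) = [C(2,1)·p^1·(1−p)] / p^2 = 2·(1−p)/p = 100.000/32.508 = 3.0762
(1−p)/p = 3.0762/2 = 1.5381  ⇒  p = 1/(1 + 1.5381) = 0.3940
Rk-161: 39.40%, Rk-163: 60.60%.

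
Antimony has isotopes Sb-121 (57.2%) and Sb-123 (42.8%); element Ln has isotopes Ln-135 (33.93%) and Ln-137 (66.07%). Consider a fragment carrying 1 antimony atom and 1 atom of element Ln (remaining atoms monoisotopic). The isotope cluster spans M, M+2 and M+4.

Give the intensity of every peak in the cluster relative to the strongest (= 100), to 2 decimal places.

37.10 : 100.00 : 54.05

Antimony pattern (n=1): 0.5720 : 0.4280
Element Ln pattern (n=1): 0.3393 : 0.6607
Convolve the two distributions (both contribute in 2-u steps):
  M: 0.5720×0.3393 = 0.194080
  M+2: 0.5720×0.6607 + 0.4280×0.3393 = 0.523141
  M+4: 0.4280×0.6607 = 0.282780
Scale to base peak (0.523141) = 100: 37.10 : 100.00 : 54.05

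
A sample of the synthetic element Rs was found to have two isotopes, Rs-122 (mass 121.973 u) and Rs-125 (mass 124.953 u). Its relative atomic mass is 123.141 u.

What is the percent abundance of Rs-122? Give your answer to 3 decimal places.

60.805%

Let x be the fractional abundance of Rs-122; then Rs-125 has abundance 1 − x.
121.973·x + 124.953·(1 − x) = 123.141
(121.973 − 124.953)·x = 123.141 − 124.953
x = -1.812 / -2.980 = 0.60805 → 60.805% Rs-122, 39.195% Rs-125.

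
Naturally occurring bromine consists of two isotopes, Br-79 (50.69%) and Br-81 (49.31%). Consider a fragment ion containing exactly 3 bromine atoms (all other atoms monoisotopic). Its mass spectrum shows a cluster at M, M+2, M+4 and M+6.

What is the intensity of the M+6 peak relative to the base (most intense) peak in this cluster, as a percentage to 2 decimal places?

31.54%

(0.5069 + 0.4931)^3 gives M 0.1302, M+2 0.3801, M+4 0.3698, M+6 0.1199; the largest is M+2.
P(M+2) = C(3,1) × 0.5069^2 × 0.4931^1 = 3 × 0.25694761 × 0.4931 = 0.380103 (base)
P(M+6) = C(3,3) × 0.5069^0 × 0.4931^3 = 1 × 1.0000 × 0.11989609 = 0.119896
Relative intensity = 0.119896 / 0.380103 × 100 = 31.54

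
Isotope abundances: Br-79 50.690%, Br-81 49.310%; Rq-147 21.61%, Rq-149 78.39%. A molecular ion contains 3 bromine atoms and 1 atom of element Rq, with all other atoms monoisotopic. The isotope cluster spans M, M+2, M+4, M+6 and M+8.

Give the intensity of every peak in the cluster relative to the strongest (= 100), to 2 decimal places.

Bromine pattern (n=3): 0.13024674 : 0.3801026 : 0.36975457 : 0.11989609
Element Rq pattern (n=1): 0.2161 : 0.7839
Convolve the two distributions (both contribute in 2-u steps):
  M: 0.13024674×0.2161 = 0.028146
  M+2: 0.13024674×0.7839 + 0.3801026×0.2161 = 0.184241
  M+4: 0.3801026×0.7839 + 0.36975457×0.2161 = 0.377866
  M+6: 0.36975457×0.7839 + 0.11989609×0.2161 = 0.315760
  M+8: 0.11989609×0.7839 = 0.093987
Scale to base peak (0.377866) = 100: 7.45 : 48.76 : 100.00 : 83.56 : 24.87

7.45 : 48.76 : 100.00 : 83.56 : 24.87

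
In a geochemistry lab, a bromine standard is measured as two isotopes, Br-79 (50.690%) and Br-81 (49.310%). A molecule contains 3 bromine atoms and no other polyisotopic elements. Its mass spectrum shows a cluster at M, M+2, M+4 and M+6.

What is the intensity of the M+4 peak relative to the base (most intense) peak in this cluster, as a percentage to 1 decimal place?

97.3%

Binomial terms of (0.50690 + 0.49310)^3: M 0.1302, M+2 0.3801, M+4 0.3698, M+6 0.1199 → M+2 is the base peak.
P(M+2) = C(3,1) × 0.50690^2 × 0.49310^1 = 3 × 0.25694761 × 0.4931 = 0.380103 (base)
P(M+4) = C(3,2) × 0.50690^1 × 0.49310^2 = 3 × 0.5069 × 0.24314761 = 0.369755
Relative intensity = 0.369755 / 0.380103 × 100 = 97.3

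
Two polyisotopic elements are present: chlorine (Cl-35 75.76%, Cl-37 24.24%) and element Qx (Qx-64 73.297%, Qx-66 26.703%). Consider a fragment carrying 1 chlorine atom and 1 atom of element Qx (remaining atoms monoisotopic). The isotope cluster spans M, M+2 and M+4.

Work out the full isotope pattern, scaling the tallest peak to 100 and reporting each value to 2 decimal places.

Chlorine pattern (n=1): 0.7576 : 0.2424
Element Qx pattern (n=1): 0.73297 : 0.26703
Convolve the two distributions (both contribute in 2-u steps):
  M: 0.7576×0.73297 = 0.555298
  M+2: 0.7576×0.26703 + 0.2424×0.73297 = 0.379974
  M+4: 0.2424×0.26703 = 0.064728
Scale to base peak (0.555298) = 100: 100.00 : 68.43 : 11.66

100.00 : 68.43 : 11.66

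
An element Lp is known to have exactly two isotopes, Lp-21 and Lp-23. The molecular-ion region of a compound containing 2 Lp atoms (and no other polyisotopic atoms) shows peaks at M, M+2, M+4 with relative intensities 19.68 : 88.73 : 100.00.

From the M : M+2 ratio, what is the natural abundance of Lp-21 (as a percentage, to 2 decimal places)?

30.73%

Let p = fractional abundance of Lp-21. I(M+2)/I(M) = [C(2,1)·p^1·(1−p)] / p^2 = 2·(1−p)/p = 88.73/19.68 = 4.5086
(1−p)/p = 4.5086/2 = 2.2543  ⇒  p = 1/(1 + 2.2543) = 0.3073
Lp-21: 30.73%, Lp-23: 69.27%.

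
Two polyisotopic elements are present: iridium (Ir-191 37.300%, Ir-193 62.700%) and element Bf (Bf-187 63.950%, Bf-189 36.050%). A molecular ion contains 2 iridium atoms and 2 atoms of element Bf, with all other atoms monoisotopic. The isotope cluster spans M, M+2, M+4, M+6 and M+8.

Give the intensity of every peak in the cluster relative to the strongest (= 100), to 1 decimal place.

14.4 : 64.7 : 100.0 : 61.4 : 13.0

Iridium pattern (n=2): 0.139129 : 0.467742 : 0.393129
Element Bf pattern (n=2): 0.40896025 : 0.4610795 : 0.12996025
Convolve the two distributions (both contribute in 2-u steps):
  M: 0.139129×0.40896025 = 0.056898
  M+2: 0.139129×0.4610795 + 0.467742×0.40896025 = 0.255437
  M+4: 0.139129×0.12996025 + 0.467742×0.4610795 + 0.393129×0.40896025 = 0.394522
  M+6: 0.467742×0.12996025 + 0.393129×0.4610795 = 0.242052
  M+8: 0.393129×0.12996025 = 0.051091
Scale to base peak (0.394522) = 100: 14.4 : 64.7 : 100.0 : 61.4 : 13.0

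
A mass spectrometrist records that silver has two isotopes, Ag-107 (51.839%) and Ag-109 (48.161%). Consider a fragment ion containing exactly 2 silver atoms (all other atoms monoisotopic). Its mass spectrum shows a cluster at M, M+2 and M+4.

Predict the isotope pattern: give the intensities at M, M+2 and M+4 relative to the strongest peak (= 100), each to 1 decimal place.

Each Ag atom is independently Ag-107 (p = 0.51839) or Ag-109 (q = 0.48161); the cluster is the binomial expansion (p + q)^2.
P(M) = 0.51839^2 = 0.268728
P(M+2) = 2 × 0.51839^1 × 0.48161^1 = 0.499324
P(M+4) = 0.48161^2 = 0.231948
The M+2 peak is largest (0.499324); scaling to 100 gives 53.8 : 100.0 : 46.5.

53.8 : 100.0 : 46.5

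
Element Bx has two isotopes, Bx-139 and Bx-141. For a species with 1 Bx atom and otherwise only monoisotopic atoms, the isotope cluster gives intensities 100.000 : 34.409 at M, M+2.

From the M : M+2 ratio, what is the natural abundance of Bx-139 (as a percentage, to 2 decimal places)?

74.40%

Write p for the Bx-139 fraction. I(M+2)/I(M) = [C(1,1)·p^0·(1−p)] / p^1 = 1·(1−p)/p = 34.409/100.000 = 0.3441
(1−p)/p = 0.3441/1 = 0.3441  ⇒  p = 1/(1 + 0.3441) = 0.7440
Bx-139: 74.40%, Bx-141: 25.60%.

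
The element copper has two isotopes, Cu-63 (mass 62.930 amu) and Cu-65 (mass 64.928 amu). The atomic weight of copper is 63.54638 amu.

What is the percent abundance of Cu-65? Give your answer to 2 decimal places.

30.85%

Writing the weighted mean with unknown fraction x of Cu-63:
62.930·x + 64.928·(1 − x) = 63.54638
(62.930 − 64.928)·x = 63.54638 − 64.928
x = -1.38162 / -1.998 = 0.69150 → 69.15% Cu-63, 30.85% Cu-65.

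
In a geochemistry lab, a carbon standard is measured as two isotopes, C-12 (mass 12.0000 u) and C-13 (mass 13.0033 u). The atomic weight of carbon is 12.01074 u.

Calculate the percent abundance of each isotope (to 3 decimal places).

Writing the weighted mean with unknown fraction x of C-12:
12.0000·x + 13.0033·(1 − x) = 12.01074
(12.0000 − 13.0033)·x = 12.01074 − 13.0033
x = -0.99256 / -1.0033 = 0.98930 → 98.930% C-12, 1.070% C-13.

C-12: 98.930%, C-13: 1.070%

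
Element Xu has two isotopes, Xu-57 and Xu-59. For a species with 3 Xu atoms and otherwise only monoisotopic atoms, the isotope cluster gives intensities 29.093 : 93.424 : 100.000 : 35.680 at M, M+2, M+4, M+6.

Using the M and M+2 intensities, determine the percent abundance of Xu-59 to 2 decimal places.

51.70%

Let p = fractional abundance of Xu-57. I(M+2)/I(M) = [C(3,1)·p^2·(1−p)] / p^3 = 3·(1−p)/p = 93.424/29.093 = 3.2112
(1−p)/p = 3.2112/3 = 1.0704  ⇒  p = 1/(1 + 1.0704) = 0.4830
Xu-57: 48.30%, Xu-59: 51.70%.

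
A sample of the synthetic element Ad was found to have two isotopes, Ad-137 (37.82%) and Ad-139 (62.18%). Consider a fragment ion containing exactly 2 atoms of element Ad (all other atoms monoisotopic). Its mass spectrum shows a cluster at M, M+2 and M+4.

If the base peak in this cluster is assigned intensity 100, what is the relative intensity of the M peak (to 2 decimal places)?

(0.3782 + 0.6218)^2 gives M 0.1430, M+2 0.4703, M+4 0.3866; the largest is M+2.
P(M+2) = C(2,1) × 0.3782^1 × 0.6218^1 = 2 × 0.3782 × 0.6218 = 0.470330 (base)
P(M) = C(2,0) × 0.3782^2 × 0.6218^0 = 1 × 0.14303524 × 1.0000 = 0.143035
Relative intensity = 0.143035 / 0.470330 × 100 = 30.41

30.41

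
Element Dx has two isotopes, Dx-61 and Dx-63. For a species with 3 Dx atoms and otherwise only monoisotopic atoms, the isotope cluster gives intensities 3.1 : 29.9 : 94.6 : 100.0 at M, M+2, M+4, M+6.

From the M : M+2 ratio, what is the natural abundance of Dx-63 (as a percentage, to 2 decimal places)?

Write p for the Dx-61 fraction. I(M+2)/I(M) = [C(3,1)·p^2·(1−p)] / p^3 = 3·(1−p)/p = 29.9/3.1 = 9.6452
(1−p)/p = 9.6452/3 = 3.2151  ⇒  p = 1/(1 + 3.2151) = 0.2372
Dx-61: 23.72%, Dx-63: 76.28%.

76.28%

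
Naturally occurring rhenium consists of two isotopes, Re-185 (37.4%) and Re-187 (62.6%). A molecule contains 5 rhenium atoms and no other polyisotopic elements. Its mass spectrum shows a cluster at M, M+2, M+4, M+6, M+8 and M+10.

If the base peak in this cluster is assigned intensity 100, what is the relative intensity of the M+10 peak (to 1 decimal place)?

28.0

Term probabilities: M 0.0073, M+2 0.0612, M+4 0.2050, M+6 0.3431, M+8 0.2872, M+10 0.0961. Base peak = M+6.
P(M+6) = C(5,3) × 0.374^2 × 0.626^3 = 10 × 0.139876 × 0.24531438 = 0.343136 (base)
P(M+10) = C(5,5) × 0.374^0 × 0.626^5 = 1 × 1.0000 × 0.09613282 = 0.096133
Relative intensity = 0.096133 / 0.343136 × 100 = 28.0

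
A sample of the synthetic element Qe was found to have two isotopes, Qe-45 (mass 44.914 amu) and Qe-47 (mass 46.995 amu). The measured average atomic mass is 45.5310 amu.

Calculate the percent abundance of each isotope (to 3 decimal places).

Writing the weighted mean with unknown fraction x of Qe-45:
44.914·x + 46.995·(1 − x) = 45.5310
(44.914 − 46.995)·x = 45.5310 − 46.995
x = -1.4640 / -2.081 = 0.70351 → 70.351% Qe-45, 29.649% Qe-47.

Qe-45: 70.351%, Qe-47: 29.649%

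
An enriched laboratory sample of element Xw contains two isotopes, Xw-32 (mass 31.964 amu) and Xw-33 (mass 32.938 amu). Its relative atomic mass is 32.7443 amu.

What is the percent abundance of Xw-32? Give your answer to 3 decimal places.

19.887%

Let x be the fractional abundance of Xw-32; then Xw-33 has abundance 1 − x.
31.964·x + 32.938·(1 − x) = 32.7443
(31.964 − 32.938)·x = 32.7443 − 32.938
x = -0.1937 / -0.974 = 0.19887 → 19.887% Xw-32, 80.113% Xw-33.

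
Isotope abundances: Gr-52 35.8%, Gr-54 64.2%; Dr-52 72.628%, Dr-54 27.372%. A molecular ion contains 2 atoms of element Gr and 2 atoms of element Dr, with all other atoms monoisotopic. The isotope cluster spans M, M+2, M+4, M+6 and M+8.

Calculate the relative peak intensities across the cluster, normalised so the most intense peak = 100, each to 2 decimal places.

16.50 : 71.61 : 100.00 : 48.40 : 7.54

Element Gr pattern (n=2): 0.128164 : 0.459672 : 0.412164
Element Dr pattern (n=2): 0.52748264 : 0.39759472 : 0.07492264
Convolve the two distributions (both contribute in 2-u steps):
  M: 0.128164×0.52748264 = 0.067604
  M+2: 0.128164×0.39759472 + 0.459672×0.52748264 = 0.293426
  M+4: 0.128164×0.07492264 + 0.459672×0.39759472 + 0.412164×0.52748264 = 0.409775
  M+6: 0.459672×0.07492264 + 0.412164×0.39759472 = 0.198314
  M+8: 0.412164×0.07492264 = 0.030880
Scale to base peak (0.409775) = 100: 16.50 : 71.61 : 100.00 : 48.40 : 7.54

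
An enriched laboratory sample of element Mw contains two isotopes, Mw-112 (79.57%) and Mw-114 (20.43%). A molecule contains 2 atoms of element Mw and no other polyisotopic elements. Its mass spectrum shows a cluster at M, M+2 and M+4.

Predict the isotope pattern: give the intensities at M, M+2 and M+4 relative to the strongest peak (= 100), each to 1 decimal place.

The 2 Mw atoms are independent, so intensities follow the terms of (0.7957 + 0.2043)^2.
P(M) = 0.7957^2 = 0.633138
P(M+2) = 2 × 0.7957^1 × 0.2043^1 = 0.325123
P(M+4) = 0.2043^2 = 0.041738
The M peak is largest (0.633138); scaling to 100 gives 100.0 : 51.4 : 6.6.

100.0 : 51.4 : 6.6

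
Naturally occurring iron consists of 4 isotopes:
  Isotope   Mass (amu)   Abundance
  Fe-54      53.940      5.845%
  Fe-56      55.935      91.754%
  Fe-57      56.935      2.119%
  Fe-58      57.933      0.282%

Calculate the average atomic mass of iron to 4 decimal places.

Weight each isotope mass by its fractional abundance: 0.05845 × 53.940 + 0.91754 × 55.935 + 0.02119 × 56.935 + 0.00282 × 57.933
= 3.15279 + 51.32260 + 1.20645 + 0.16337 = 55.84521 amu

55.8452 amu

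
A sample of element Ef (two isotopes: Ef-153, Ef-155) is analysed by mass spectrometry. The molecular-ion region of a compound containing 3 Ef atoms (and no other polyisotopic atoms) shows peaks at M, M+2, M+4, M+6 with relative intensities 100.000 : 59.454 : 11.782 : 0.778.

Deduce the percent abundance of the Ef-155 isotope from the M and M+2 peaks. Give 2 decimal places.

Write p for the Ef-153 fraction. I(M+2)/I(M) = [C(3,1)·p^2·(1−p)] / p^3 = 3·(1−p)/p = 59.454/100.000 = 0.5945
(1−p)/p = 0.5945/3 = 0.1982  ⇒  p = 1/(1 + 0.1982) = 0.8346
Ef-153: 83.46%, Ef-155: 16.54%.

16.54%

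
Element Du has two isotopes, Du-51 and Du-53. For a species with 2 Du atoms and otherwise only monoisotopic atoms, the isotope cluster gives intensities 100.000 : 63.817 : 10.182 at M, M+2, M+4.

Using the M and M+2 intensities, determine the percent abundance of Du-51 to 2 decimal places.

If p is the fraction of Du that is Du-51, then I(M+2)/I(M) = [C(2,1)·p^1·(1−p)] / p^2 = 2·(1−p)/p = 63.817/100.000 = 0.6382
(1−p)/p = 0.6382/2 = 0.3191  ⇒  p = 1/(1 + 0.3191) = 0.7581
Du-51: 75.81%, Du-53: 24.19%.

75.81%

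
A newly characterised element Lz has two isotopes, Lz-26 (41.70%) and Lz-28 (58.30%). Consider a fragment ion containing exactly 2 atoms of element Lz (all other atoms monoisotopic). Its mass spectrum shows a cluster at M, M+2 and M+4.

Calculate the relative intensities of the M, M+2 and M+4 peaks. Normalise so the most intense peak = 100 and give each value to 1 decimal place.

35.8 : 100.0 : 69.9

Each Lz atom is independently Lz-26 (p = 0.4170) or Lz-28 (q = 0.5830); the cluster is the binomial expansion (p + q)^2.
P(M) = 0.4170^2 = 0.173889
P(M+2) = 2 × 0.4170^1 × 0.5830^1 = 0.486222
P(M+4) = 0.5830^2 = 0.339889
The M+2 peak is largest (0.486222); scaling to 100 gives 35.8 : 100.0 : 69.9.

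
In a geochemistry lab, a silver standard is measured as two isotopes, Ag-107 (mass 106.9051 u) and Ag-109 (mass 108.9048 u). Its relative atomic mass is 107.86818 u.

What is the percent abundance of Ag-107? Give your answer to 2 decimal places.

Let x be the fractional abundance of Ag-107; then Ag-109 has abundance 1 − x.
106.9051·x + 108.9048·(1 − x) = 107.86818
(106.9051 − 108.9048)·x = 107.86818 − 108.9048
x = -1.03662 / -1.9997 = 0.51839 → 51.84% Ag-107, 48.16% Ag-109.

51.84%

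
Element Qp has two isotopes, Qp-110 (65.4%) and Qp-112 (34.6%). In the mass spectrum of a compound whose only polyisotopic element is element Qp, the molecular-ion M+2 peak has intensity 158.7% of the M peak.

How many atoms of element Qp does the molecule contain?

3

For n independent Qp atoms, I(M+2)/I(M) = n · (abundance Qp-112) / (abundance Qp-110) = n · 0.346/0.654.
n = 1.587 × 0.654/0.346 = 3.00 ≈ 3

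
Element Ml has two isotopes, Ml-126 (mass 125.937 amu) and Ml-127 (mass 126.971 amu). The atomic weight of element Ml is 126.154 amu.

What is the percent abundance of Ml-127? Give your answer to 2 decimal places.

20.99%

Writing the weighted mean with unknown fraction x of Ml-126:
125.937·x + 126.971·(1 − x) = 126.154
(125.937 − 126.971)·x = 126.154 − 126.971
x = -0.817 / -1.034 = 0.79014 → 79.01% Ml-126, 20.99% Ml-127.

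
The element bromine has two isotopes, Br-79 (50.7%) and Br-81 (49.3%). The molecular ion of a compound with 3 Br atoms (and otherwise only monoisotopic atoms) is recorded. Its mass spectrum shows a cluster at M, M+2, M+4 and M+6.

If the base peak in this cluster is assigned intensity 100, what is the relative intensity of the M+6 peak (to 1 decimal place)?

31.5

Term probabilities: M 0.1303, M+2 0.3802, M+4 0.3697, M+6 0.1198. Base peak = M+2.
P(M+2) = C(3,1) × 0.507^2 × 0.493^1 = 3 × 0.257049 × 0.4930 = 0.380175 (base)
P(M+6) = C(3,3) × 0.507^0 × 0.493^3 = 1 × 1.0000 × 0.11982316 = 0.119823
Relative intensity = 0.119823 / 0.380175 × 100 = 31.5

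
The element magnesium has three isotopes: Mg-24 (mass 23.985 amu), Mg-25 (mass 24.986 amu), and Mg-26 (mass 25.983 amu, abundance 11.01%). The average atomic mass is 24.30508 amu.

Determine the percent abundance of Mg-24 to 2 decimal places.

Let x and y be the fractions of Mg-24 and Mg-25. Then x + y = 1 − 0.1101 = 0.8899 and 23.985x + 24.986y = 24.30508 − 0.1101×25.983 = 21.4443517.
Substituting: 23.985x + 24.986(0.8899 − x) = 21.4443517
(23.985 − 24.986)x = -0.7906897  ⇒  x = 0.78990, y = 0.10000
Mg-24: 78.99%, Mg-25: 10.00%.

78.99%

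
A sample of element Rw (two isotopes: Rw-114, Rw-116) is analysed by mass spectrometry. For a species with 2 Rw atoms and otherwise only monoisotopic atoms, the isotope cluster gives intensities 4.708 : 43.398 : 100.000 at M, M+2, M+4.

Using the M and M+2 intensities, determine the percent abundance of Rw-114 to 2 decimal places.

17.83%

Let p = fractional abundance of Rw-114. I(M+2)/I(M) = [C(2,1)·p^1·(1−p)] / p^2 = 2·(1−p)/p = 43.398/4.708 = 9.2179
(1−p)/p = 9.2179/2 = 4.6090  ⇒  p = 1/(1 + 4.6090) = 0.1783
Rw-114: 17.83%, Rw-116: 82.17%.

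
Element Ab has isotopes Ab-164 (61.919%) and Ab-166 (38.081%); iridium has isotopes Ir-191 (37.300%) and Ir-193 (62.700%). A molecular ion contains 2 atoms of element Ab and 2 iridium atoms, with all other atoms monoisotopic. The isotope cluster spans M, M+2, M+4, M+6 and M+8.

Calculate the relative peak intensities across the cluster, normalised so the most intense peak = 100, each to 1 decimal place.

13.6 : 62.6 : 100.0 : 64.7 : 14.6

Element Ab pattern (n=2): 0.38339626 : 0.47158749 : 0.14501626
Iridium pattern (n=2): 0.139129 : 0.467742 : 0.393129
Convolve the two distributions (both contribute in 2-u steps):
  M: 0.38339626×0.139129 = 0.053342
  M+2: 0.38339626×0.467742 + 0.47158749×0.139129 = 0.244942
  M+4: 0.38339626×0.393129 + 0.47158749×0.467742 + 0.14501626×0.139129 = 0.391481
  M+6: 0.47158749×0.393129 + 0.14501626×0.467742 = 0.253225
  M+8: 0.14501626×0.393129 = 0.057010
Scale to base peak (0.391481) = 100: 13.6 : 62.6 : 100.0 : 64.7 : 14.6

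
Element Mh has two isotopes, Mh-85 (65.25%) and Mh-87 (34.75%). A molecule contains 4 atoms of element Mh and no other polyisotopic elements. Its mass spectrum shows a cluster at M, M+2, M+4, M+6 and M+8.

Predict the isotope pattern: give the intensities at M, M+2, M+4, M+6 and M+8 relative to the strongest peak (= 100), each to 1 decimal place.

46.9 : 100.0 : 79.9 : 28.4 : 3.8

The 4 Mh atoms are independent, so intensities follow the terms of (0.6525 + 0.3475)^4.
P(M) = 0.6525^4 = 0.181268
P(M+2) = 4 × 0.6525^3 × 0.3475^1 = 0.386150
P(M+4) = 6 × 0.6525^2 × 0.3475^2 = 0.308476
P(M+6) = 4 × 0.6525^1 × 0.3475^3 = 0.109523
P(M+8) = 0.3475^4 = 0.014582
The M+2 peak is largest (0.386150); scaling to 100 gives 46.9 : 100.0 : 79.9 : 28.4 : 3.8.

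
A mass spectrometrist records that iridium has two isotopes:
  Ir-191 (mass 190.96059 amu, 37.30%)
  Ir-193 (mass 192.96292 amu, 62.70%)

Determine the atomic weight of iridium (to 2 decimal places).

192.22 amu

Average mass = Σ (abundance × isotope mass) = 0.3730 × 190.96059 + 0.6270 × 192.96292
= 71.228300 + 120.987751 = 192.216051 amu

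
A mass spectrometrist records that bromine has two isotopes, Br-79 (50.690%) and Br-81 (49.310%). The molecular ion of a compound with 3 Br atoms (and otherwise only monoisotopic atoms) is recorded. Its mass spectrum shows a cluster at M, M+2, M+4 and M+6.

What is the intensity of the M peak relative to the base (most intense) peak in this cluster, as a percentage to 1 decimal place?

Term probabilities: M 0.1302, M+2 0.3801, M+4 0.3698, M+6 0.1199. Base peak = M+2.
P(M+2) = C(3,1) × 0.50690^2 × 0.49310^1 = 3 × 0.25694761 × 0.4931 = 0.380103 (base)
P(M) = C(3,0) × 0.50690^3 × 0.49310^0 = 1 × 0.13024674 × 1.0000 = 0.130247
Relative intensity = 0.130247 / 0.380103 × 100 = 34.3

34.3%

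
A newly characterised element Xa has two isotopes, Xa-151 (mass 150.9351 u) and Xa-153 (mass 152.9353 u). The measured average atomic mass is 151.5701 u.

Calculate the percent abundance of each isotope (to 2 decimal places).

Xa-151: 68.25%, Xa-153: 31.75%

With x = fraction of Xa-151 (so Xa-153 is 1 − x):
150.9351·x + 152.9353·(1 − x) = 151.5701
(150.9351 − 152.9353)·x = 151.5701 − 152.9353
x = -1.3652 / -2.0002 = 0.68253 → 68.25% Xa-151, 31.75% Xa-153.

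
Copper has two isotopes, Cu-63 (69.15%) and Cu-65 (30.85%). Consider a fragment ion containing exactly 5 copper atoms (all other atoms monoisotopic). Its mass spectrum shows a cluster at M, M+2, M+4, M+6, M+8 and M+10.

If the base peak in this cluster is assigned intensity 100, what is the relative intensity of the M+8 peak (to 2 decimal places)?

8.88

(0.6915 + 0.3085)^5 gives M 0.1581, M+2 0.3527, M+4 0.3147, M+6 0.1404, M+8 0.0313, M+10 0.0028; the largest is M+2.
P(M+2) = C(5,1) × 0.6915^4 × 0.3085^1 = 5 × 0.2286487 × 0.3085 = 0.352691 (base)
P(M+8) = C(5,4) × 0.6915^1 × 0.3085^4 = 5 × 0.6915 × 0.00905776 = 0.031317
Relative intensity = 0.031317 / 0.352691 × 100 = 8.88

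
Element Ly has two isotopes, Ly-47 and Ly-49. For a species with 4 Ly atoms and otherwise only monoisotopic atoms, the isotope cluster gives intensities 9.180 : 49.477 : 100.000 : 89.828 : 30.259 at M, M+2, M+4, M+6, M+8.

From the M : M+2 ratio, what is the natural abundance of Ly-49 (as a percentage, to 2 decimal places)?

Let p = fractional abundance of Ly-47. I(M+2)/I(M) = [C(4,1)·p^3·(1−p)] / p^4 = 4·(1−p)/p = 49.477/9.180 = 5.3897
(1−p)/p = 5.3897/4 = 1.3474  ⇒  p = 1/(1 + 1.3474) = 0.4260
Ly-47: 42.60%, Ly-49: 57.40%.

57.40%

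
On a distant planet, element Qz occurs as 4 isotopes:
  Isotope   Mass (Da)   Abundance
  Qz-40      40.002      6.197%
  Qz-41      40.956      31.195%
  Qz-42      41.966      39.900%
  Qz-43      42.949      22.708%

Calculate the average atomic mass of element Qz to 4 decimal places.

Weight each isotope mass by its fractional abundance: 0.06197 × 40.002 + 0.31195 × 40.956 + 0.39900 × 41.966 + 0.22708 × 42.949
= 2.47892 + 12.77622 + 16.74443 + 9.75286 = 41.75243 Da

41.7524 Da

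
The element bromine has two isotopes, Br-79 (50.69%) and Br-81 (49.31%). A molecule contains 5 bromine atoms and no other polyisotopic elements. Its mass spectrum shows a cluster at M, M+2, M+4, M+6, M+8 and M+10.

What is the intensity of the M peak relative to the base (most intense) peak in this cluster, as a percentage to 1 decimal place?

10.6%

Binomial terms of (0.5069 + 0.4931)^5: M 0.0335, M+2 0.1628, M+4 0.3167, M+6 0.3081, M+8 0.1498, M+10 0.0292 → M+4 is the base peak.
P(M+4) = C(5,2) × 0.5069^3 × 0.4931^2 = 10 × 0.13024674 × 0.24314761 = 0.316692 (base)
P(M) = C(5,0) × 0.5069^5 × 0.4931^0 = 1 × 0.03346659 × 1.0000 = 0.033467
Relative intensity = 0.033467 / 0.316692 × 100 = 10.6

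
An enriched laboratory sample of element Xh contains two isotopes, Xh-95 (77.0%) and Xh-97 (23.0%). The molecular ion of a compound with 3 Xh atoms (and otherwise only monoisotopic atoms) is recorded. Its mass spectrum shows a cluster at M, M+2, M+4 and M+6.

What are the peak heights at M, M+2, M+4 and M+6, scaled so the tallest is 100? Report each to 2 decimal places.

100.00 : 89.61 : 26.77 : 2.67

Each Xh atom is independently Xh-95 (p = 0.770) or Xh-97 (q = 0.230); the cluster is the binomial expansion (p + q)^3.
P(M) = 0.770^3 = 0.456533
P(M+2) = 3 × 0.770^2 × 0.230^1 = 0.409101
P(M+4) = 3 × 0.770^1 × 0.230^2 = 0.122199
P(M+6) = 0.230^3 = 0.012167
The M peak is largest (0.456533); scaling to 100 gives 100.00 : 89.61 : 26.77 : 2.67.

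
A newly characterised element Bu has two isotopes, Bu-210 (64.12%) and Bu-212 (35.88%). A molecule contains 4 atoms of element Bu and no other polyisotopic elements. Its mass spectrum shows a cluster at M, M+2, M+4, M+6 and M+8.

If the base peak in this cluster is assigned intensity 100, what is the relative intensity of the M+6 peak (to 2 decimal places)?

(0.6412 + 0.3588)^4 gives M 0.1690, M+2 0.3783, M+4 0.3176, M+6 0.1185, M+8 0.0166; the largest is M+2.
P(M+2) = C(4,1) × 0.6412^3 × 0.3588^1 = 4 × 0.26362133 × 0.3588 = 0.378349 (base)
P(M+6) = C(4,3) × 0.6412^1 × 0.3588^3 = 4 × 0.6412 × 0.04619099 = 0.118471
Relative intensity = 0.118471 / 0.378349 × 100 = 31.31

31.31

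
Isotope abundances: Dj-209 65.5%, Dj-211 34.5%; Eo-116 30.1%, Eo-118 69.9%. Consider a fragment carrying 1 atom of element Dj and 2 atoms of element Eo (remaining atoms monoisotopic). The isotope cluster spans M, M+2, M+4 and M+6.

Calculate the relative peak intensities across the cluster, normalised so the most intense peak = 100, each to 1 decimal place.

Element Dj pattern (n=1): 0.6550 : 0.3450
Element Eo pattern (n=2): 0.090601 : 0.420798 : 0.488601
Convolve the two distributions (both contribute in 2-u steps):
  M: 0.6550×0.090601 = 0.059344
  M+2: 0.6550×0.420798 + 0.3450×0.090601 = 0.306880
  M+4: 0.6550×0.488601 + 0.3450×0.420798 = 0.465209
  M+6: 0.3450×0.488601 = 0.168567
Scale to base peak (0.465209) = 100: 12.8 : 66.0 : 100.0 : 36.2

12.8 : 66.0 : 100.0 : 36.2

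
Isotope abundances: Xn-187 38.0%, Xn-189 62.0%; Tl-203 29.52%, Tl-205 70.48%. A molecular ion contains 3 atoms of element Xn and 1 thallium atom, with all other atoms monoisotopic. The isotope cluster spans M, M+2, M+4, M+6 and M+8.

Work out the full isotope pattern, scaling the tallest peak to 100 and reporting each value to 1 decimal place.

4.3 : 31.1 : 84.0 : 100.0 : 44.3

Element Xn pattern (n=3): 0.054872 : 0.268584 : 0.438216 : 0.238328
Thallium pattern (n=1): 0.2952 : 0.7048
Convolve the two distributions (both contribute in 2-u steps):
  M: 0.054872×0.2952 = 0.016198
  M+2: 0.054872×0.7048 + 0.268584×0.2952 = 0.117960
  M+4: 0.268584×0.7048 + 0.438216×0.2952 = 0.318659
  M+6: 0.438216×0.7048 + 0.238328×0.2952 = 0.379209
  M+8: 0.238328×0.7048 = 0.167974
Scale to base peak (0.379209) = 100: 4.3 : 31.1 : 84.0 : 100.0 : 44.3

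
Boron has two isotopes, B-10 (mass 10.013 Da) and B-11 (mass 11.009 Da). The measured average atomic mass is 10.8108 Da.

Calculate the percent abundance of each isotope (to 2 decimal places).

With x = fraction of B-10 (so B-11 is 1 − x):
10.013·x + 11.009·(1 − x) = 10.8108
(10.013 − 11.009)·x = 10.8108 − 11.009
x = -0.1982 / -0.996 = 0.19900 → 19.90% B-10, 80.10% B-11.

B-10: 19.90%, B-11: 80.10%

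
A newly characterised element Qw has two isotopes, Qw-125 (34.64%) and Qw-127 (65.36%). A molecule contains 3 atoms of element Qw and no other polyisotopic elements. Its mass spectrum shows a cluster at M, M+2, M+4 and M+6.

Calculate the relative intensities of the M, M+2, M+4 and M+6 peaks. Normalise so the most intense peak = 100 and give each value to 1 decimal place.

9.4 : 53.0 : 100.0 : 62.9

Each Qw atom is independently Qw-125 (p = 0.3464) or Qw-127 (q = 0.6536); the cluster is the binomial expansion (p + q)^3.
P(M) = 0.3464^3 = 0.041566
P(M+2) = 3 × 0.3464^2 × 0.6536^1 = 0.235282
P(M+4) = 3 × 0.3464^1 × 0.6536^2 = 0.443939
P(M+6) = 0.6536^3 = 0.279213
The M+4 peak is largest (0.443939); scaling to 100 gives 9.4 : 53.0 : 100.0 : 62.9.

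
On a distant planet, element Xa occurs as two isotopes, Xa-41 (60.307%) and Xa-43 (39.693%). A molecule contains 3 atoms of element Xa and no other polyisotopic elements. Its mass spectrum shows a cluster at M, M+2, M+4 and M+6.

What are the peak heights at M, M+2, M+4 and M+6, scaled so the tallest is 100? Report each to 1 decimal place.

Each Xa atom is independently Xa-41 (p = 0.60307) or Xa-43 (q = 0.39693); the cluster is the binomial expansion (p + q)^3.
P(M) = 0.60307^3 = 0.219333
P(M+2) = 3 × 0.60307^2 × 0.39693^1 = 0.433082
P(M+4) = 3 × 0.60307^1 × 0.39693^2 = 0.285047
P(M+6) = 0.39693^3 = 0.062538
The M+2 peak is largest (0.433082); scaling to 100 gives 50.6 : 100.0 : 65.8 : 14.4.

50.6 : 100.0 : 65.8 : 14.4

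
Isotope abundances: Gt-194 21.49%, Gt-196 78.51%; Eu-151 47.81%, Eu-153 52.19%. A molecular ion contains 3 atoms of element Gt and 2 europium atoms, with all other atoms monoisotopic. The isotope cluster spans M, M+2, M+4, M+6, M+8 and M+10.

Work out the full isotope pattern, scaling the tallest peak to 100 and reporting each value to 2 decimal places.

0.65 : 8.53 : 42.27 : 96.80 : 100.00 : 37.69

Element Gt pattern (n=3): 0.00992451 : 0.10877249 : 0.39738148 : 0.48392152
Europium pattern (n=2): 0.22857961 : 0.49904078 : 0.27237961
Convolve the two distributions (both contribute in 2-u steps):
  M: 0.00992451×0.22857961 = 0.002269
  M+2: 0.00992451×0.49904078 + 0.10877249×0.22857961 = 0.029816
  M+4: 0.00992451×0.27237961 + 0.10877249×0.49904078 + 0.39738148×0.22857961 = 0.147818
  M+6: 0.10877249×0.27237961 + 0.39738148×0.49904078 + 0.48392152×0.22857961 = 0.338552
  M+8: 0.39738148×0.27237961 + 0.48392152×0.49904078 = 0.349735
  M+10: 0.48392152×0.27237961 = 0.131810
Scale to base peak (0.349735) = 100: 0.65 : 8.53 : 42.27 : 96.80 : 100.00 : 37.69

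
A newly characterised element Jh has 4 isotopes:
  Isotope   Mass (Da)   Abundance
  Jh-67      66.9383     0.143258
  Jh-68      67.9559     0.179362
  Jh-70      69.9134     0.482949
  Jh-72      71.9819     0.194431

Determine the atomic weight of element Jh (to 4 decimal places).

69.5383 Da

The abundance-weighted mean is 0.143258 × 66.9383 + 0.179362 × 67.9559 + 0.482949 × 69.9134 + 0.194431 × 71.9819
= 9.58945 + 12.18871 + 33.76461 + 13.99551 = 69.53828 Da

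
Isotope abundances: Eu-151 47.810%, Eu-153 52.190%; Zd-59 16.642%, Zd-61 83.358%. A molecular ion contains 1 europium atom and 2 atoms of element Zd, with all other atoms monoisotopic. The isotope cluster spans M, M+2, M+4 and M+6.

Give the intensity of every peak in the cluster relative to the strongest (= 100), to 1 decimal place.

2.8 : 30.8 : 100.0 : 76.0

Europium pattern (n=1): 0.4781 : 0.5219
Element Zd pattern (n=2): 0.02769562 : 0.27744877 : 0.69485562
Convolve the two distributions (both contribute in 2-u steps):
  M: 0.4781×0.02769562 = 0.013241
  M+2: 0.4781×0.27744877 + 0.5219×0.02769562 = 0.147103
  M+4: 0.4781×0.69485562 + 0.5219×0.27744877 = 0.477011
  M+6: 0.5219×0.69485562 = 0.362645
Scale to base peak (0.477011) = 100: 2.8 : 30.8 : 100.0 : 76.0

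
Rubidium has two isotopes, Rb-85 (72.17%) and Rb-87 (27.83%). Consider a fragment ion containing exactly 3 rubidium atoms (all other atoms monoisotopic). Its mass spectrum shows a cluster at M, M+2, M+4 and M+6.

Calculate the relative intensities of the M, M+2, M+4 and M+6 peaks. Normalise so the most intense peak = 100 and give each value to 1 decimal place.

Each Rb atom is independently Rb-85 (p = 0.7217) or Rb-87 (q = 0.2783); the cluster is the binomial expansion (p + q)^3.
P(M) = 0.7217^3 = 0.375898
P(M+2) = 3 × 0.7217^2 × 0.2783^1 = 0.434858
P(M+4) = 3 × 0.7217^1 × 0.2783^2 = 0.167689
P(M+6) = 0.2783^3 = 0.021555
The M+2 peak is largest (0.434858); scaling to 100 gives 86.4 : 100.0 : 38.6 : 5.0.

86.4 : 100.0 : 38.6 : 5.0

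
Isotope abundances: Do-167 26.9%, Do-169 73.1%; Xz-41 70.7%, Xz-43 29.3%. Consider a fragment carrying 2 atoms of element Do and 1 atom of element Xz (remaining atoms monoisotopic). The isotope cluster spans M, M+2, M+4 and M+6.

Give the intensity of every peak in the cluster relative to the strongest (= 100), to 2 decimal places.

Element Do pattern (n=2): 0.072361 : 0.393278 : 0.534361
Element Xz pattern (n=1): 0.7070 : 0.2930
Convolve the two distributions (both contribute in 2-u steps):
  M: 0.072361×0.7070 = 0.051159
  M+2: 0.072361×0.2930 + 0.393278×0.7070 = 0.299249
  M+4: 0.393278×0.2930 + 0.534361×0.7070 = 0.493024
  M+6: 0.534361×0.2930 = 0.156568
Scale to base peak (0.493024) = 100: 10.38 : 60.70 : 100.00 : 31.76

10.38 : 60.70 : 100.00 : 31.76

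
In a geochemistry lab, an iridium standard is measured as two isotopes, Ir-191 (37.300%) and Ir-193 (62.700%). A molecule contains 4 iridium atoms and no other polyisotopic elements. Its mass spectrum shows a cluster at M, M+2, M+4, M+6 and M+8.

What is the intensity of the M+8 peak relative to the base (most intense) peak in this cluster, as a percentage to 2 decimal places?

Term probabilities: M 0.0194, M+2 0.1302, M+4 0.3282, M+6 0.3678, M+8 0.1546. Base peak = M+6.
P(M+6) = C(4,3) × 0.37300^1 × 0.62700^3 = 4 × 0.3730 × 0.24649188 = 0.367766 (base)
P(M+8) = C(4,4) × 0.37300^0 × 0.62700^4 = 1 × 1.0000 × 0.15455041 = 0.154550
Relative intensity = 0.154550 / 0.367766 × 100 = 42.02

42.02%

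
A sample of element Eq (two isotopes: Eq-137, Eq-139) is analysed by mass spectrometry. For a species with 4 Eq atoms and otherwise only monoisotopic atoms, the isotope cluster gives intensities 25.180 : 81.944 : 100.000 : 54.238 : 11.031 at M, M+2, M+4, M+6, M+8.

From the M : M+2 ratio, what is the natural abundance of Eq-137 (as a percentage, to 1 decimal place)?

If p is the fraction of Eq that is Eq-137, then I(M+2)/I(M) = [C(4,1)·p^3·(1−p)] / p^4 = 4·(1−p)/p = 81.944/25.180 = 3.2543
(1−p)/p = 3.2543/4 = 0.8136  ⇒  p = 1/(1 + 0.8136) = 0.5514
Eq-137: 55.1%, Eq-139: 44.9%.

55.1%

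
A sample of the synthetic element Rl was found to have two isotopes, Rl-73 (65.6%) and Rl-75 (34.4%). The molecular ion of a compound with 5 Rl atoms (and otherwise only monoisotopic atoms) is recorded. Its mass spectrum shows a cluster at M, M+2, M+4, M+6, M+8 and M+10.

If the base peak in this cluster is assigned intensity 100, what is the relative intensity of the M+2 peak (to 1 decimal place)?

95.3

(0.656 + 0.344)^5 gives M 0.1215, M+2 0.3185, M+4 0.3341, M+6 0.1752, M+8 0.0459, M+10 0.0048; the largest is M+4.
P(M+4) = C(5,2) × 0.656^3 × 0.344^2 = 10 × 0.28230042 × 0.118336 = 0.334063 (base)
P(M+2) = C(5,1) × 0.656^4 × 0.344^1 = 5 × 0.18518907 × 0.3440 = 0.318525
Relative intensity = 0.318525 / 0.334063 × 100 = 95.3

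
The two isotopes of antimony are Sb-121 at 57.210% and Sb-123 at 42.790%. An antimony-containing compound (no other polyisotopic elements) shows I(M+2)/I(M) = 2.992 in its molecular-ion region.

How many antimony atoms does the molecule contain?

4

The M+2/M ratio from n Sb atoms is n · q/p = n · 0.42790/0.57210.
n = 2.992 × 0.57210/0.42790 = 4.00 ≈ 4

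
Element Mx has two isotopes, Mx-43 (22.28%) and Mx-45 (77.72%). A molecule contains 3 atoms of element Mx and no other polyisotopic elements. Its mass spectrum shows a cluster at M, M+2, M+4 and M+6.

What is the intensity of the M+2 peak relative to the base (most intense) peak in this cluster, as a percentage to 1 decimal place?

Binomial terms of (0.2228 + 0.7772)^3: M 0.0111, M+2 0.1157, M+4 0.4037, M+6 0.4695 → M+6 is the base peak.
P(M+6) = C(3,3) × 0.2228^0 × 0.7772^3 = 1 × 1.0000 × 0.46945976 = 0.469460 (base)
P(M+2) = C(3,1) × 0.2228^2 × 0.7772^1 = 3 × 0.04963984 × 0.7772 = 0.115740
Relative intensity = 0.115740 / 0.469460 × 100 = 24.7

24.7%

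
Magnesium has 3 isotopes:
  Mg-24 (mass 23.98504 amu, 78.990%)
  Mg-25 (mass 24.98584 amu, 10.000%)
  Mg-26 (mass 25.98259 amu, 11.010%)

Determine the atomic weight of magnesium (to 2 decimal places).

24.31 amu

Weight each isotope mass by its fractional abundance: 0.78990 × 23.98504 + 0.10000 × 24.98584 + 0.11010 × 25.98259
= 18.945783 + 2.498584 + 2.860683 = 24.305050 amu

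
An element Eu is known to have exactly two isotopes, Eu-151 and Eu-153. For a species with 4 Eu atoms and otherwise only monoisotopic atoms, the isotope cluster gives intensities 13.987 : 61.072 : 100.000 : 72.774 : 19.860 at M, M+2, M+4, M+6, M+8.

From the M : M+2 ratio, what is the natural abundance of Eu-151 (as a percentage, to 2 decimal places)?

If p is the fraction of Eu that is Eu-151, then I(M+2)/I(M) = [C(4,1)·p^3·(1−p)] / p^4 = 4·(1−p)/p = 61.072/13.987 = 4.3663
(1−p)/p = 4.3663/4 = 1.0916  ⇒  p = 1/(1 + 1.0916) = 0.4781
Eu-151: 47.81%, Eu-153: 52.19%.

47.81%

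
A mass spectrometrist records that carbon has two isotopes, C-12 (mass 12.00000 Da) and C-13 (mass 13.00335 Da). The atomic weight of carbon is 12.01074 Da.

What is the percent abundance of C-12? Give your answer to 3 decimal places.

With x = fraction of C-12 (so C-13 is 1 − x):
12.00000·x + 13.00335·(1 − x) = 12.01074
(12.00000 − 13.00335)·x = 12.01074 − 13.00335
x = -0.99261 / -1.00335 = 0.98930 → 98.930% C-12, 1.070% C-13.

98.930%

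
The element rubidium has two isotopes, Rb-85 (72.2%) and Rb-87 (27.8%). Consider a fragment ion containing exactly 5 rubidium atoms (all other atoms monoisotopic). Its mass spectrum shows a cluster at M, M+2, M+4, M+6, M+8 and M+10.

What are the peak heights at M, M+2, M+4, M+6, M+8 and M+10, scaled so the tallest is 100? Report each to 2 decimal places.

Expanding (0.722 + 0.278)^5:
P(M) = 0.722^5 = 0.196194
P(M+2) = 5 × 0.722^4 × 0.278^1 = 0.377714
P(M+4) = 10 × 0.722^3 × 0.278^2 = 0.290872
P(M+6) = 10 × 0.722^2 × 0.278^3 = 0.111998
P(M+8) = 5 × 0.722^1 × 0.278^4 = 0.021562
P(M+10) = 0.278^5 = 0.001660
The M+2 peak is largest (0.377714); scaling to 100 gives 51.94 : 100.00 : 77.01 : 29.65 : 5.71 : 0.44.

51.94 : 100.00 : 77.01 : 29.65 : 5.71 : 0.44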